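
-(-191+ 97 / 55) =189.24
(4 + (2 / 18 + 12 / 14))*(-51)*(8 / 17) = -2504 / 21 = -119.24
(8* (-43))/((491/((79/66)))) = -0.84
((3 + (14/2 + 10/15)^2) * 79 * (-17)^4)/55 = 3668576404/495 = 7411265.46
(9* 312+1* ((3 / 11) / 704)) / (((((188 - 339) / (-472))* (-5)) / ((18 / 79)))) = -2309335461 / 5773636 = -399.98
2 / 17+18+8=444 / 17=26.12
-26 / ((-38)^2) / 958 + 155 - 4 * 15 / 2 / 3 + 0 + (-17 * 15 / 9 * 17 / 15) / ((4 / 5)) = 163192277 / 1556271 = 104.86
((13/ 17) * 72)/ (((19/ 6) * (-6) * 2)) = -1.45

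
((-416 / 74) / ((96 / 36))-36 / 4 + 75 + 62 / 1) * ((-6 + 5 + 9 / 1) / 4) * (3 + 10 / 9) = 9316 / 9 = 1035.11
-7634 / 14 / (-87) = 3817 / 609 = 6.27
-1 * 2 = -2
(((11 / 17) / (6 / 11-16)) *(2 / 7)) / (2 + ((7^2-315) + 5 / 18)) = 2178 / 48015905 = 0.00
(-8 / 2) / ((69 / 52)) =-208 / 69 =-3.01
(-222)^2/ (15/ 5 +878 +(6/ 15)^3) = 684500/ 12237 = 55.94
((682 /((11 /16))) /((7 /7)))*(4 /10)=1984 /5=396.80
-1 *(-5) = 5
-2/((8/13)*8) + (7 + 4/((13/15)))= 4663/416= 11.21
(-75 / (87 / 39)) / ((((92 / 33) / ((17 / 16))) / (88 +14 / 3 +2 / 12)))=-101555025 / 85376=-1189.50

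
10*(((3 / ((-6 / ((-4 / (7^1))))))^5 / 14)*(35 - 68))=-5280 / 117649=-0.04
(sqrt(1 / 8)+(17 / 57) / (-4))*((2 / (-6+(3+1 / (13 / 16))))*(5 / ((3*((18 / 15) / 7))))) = 38675 / 47196 - 2275*sqrt(2) / 828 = -3.07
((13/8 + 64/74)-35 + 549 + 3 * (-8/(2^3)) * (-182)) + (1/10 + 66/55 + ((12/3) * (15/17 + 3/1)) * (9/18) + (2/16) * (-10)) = 26928863/25160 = 1070.30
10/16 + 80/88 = 135/88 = 1.53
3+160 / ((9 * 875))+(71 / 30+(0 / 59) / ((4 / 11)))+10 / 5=23269 / 3150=7.39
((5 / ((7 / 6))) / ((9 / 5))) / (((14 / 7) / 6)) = 50 / 7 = 7.14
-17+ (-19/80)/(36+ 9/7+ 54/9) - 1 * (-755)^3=10432141117787/24240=430368857.99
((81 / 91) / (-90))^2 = 81 / 828100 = 0.00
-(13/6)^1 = -13/6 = -2.17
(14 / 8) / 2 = 7 / 8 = 0.88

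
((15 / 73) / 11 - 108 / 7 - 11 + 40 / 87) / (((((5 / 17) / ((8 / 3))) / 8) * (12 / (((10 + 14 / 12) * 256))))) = -5920466161664 / 13203729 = -448393.49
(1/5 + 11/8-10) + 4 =-177/40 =-4.42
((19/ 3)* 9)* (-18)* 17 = -17442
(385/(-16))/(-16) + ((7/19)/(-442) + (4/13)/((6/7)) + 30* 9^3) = 70533080629/3224832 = 21871.86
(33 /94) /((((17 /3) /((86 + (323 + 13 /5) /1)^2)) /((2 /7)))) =59900148 /19975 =2998.76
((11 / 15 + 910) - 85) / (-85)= -12386 / 1275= -9.71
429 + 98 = 527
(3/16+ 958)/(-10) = -15331/160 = -95.82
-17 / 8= -2.12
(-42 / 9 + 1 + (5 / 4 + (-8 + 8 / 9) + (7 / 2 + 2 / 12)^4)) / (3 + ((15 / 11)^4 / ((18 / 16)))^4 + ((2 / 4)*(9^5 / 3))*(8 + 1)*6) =2549153163641392775797 / 7913314071487662903876816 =0.00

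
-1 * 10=-10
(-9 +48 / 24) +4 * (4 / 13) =-75 / 13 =-5.77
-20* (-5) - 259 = -159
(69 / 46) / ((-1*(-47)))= 3 / 94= 0.03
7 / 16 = 0.44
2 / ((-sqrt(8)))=-0.71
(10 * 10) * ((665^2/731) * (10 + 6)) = 707560000/731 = 967934.34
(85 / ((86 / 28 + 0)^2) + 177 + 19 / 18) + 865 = 35014855 / 33282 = 1052.07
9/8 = 1.12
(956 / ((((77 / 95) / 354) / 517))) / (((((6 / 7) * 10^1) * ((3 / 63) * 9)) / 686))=120935421572 / 3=40311807190.67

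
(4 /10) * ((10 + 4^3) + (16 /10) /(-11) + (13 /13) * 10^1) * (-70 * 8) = -1033088 /55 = -18783.42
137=137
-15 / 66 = -5 / 22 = -0.23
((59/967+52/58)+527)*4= 59222056/28043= 2111.83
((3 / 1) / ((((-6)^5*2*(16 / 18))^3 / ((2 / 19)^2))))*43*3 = -0.00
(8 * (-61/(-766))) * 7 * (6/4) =6.69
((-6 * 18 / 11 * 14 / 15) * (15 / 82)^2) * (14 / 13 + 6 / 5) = -167832 / 240383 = -0.70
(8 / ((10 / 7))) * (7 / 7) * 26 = 728 / 5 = 145.60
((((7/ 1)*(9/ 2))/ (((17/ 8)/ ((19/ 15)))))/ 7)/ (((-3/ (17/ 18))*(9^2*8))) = -0.00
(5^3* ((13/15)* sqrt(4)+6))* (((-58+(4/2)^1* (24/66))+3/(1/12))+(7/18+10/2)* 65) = 94457350/297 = 318038.22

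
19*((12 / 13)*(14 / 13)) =3192 / 169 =18.89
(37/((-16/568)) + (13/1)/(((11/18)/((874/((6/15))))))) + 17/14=3477984/77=45168.62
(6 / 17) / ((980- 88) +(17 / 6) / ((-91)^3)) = 27128556 / 68562903575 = 0.00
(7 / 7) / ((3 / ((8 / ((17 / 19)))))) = 152 / 51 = 2.98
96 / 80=6 / 5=1.20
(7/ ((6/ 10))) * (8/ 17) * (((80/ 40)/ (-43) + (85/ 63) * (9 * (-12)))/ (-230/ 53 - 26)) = 11626610/ 440793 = 26.38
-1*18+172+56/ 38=155.47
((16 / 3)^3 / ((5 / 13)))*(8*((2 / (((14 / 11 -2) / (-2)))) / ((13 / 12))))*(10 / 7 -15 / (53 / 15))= -150667264 / 3339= -45123.47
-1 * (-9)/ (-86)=-9/ 86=-0.10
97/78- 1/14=1.17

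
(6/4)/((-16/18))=-27/16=-1.69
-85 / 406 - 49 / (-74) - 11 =-10.55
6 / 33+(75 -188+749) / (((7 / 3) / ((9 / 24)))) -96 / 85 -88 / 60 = 3919147 / 39270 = 99.80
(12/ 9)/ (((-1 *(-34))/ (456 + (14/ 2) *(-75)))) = -46/ 17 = -2.71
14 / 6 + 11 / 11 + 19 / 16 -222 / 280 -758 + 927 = 290183 / 1680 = 172.73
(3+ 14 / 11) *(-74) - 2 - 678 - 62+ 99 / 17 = -196791 / 187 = -1052.36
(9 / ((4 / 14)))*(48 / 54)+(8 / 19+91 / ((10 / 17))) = 34793 / 190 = 183.12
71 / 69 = 1.03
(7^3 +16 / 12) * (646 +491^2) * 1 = 249703991 / 3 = 83234663.67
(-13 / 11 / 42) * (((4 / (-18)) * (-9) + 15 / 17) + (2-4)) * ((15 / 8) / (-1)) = 975 / 20944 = 0.05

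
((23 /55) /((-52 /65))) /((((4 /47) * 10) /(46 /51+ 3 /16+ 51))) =-9189581 /287232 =-31.99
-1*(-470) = 470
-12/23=-0.52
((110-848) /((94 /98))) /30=-25.65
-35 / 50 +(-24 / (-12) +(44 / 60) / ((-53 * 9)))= 18581 / 14310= 1.30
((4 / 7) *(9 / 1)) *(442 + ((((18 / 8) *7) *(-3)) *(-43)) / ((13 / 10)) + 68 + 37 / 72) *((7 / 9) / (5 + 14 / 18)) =1940701 / 1352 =1435.43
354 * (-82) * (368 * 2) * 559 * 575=-6867119126400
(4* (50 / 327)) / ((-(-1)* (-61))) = -200 / 19947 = -0.01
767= 767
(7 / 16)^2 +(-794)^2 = 161391665 / 256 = 630436.19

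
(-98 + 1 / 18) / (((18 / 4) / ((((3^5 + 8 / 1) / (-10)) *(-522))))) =-12832877 / 45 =-285175.04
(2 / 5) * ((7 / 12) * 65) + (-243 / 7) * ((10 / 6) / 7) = 2029 / 294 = 6.90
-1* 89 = -89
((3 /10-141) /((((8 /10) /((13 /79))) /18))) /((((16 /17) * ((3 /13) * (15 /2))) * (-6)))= 1347437 /25280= 53.30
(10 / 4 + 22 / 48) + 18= 503 / 24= 20.96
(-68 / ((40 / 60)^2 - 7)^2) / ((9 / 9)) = -5508 / 3481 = -1.58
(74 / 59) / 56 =37 / 1652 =0.02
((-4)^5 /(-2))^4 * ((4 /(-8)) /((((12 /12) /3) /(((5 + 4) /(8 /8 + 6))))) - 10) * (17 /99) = -97547297226752 /693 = -140760890659.09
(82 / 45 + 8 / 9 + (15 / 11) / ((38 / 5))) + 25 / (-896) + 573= 4852725323 / 8426880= 575.86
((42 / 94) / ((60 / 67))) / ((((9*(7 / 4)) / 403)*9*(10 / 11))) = 297011 / 190350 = 1.56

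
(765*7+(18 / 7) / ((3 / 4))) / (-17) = -37509 / 119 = -315.20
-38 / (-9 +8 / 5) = 190 / 37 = 5.14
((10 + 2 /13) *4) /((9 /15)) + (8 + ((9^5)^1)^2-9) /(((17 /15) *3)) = 226641000960 /221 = 1025524891.22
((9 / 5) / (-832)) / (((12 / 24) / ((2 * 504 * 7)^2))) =-14002632 / 65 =-215425.11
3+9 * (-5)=-42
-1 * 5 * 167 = -835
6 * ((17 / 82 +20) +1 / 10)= 24978 / 205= 121.84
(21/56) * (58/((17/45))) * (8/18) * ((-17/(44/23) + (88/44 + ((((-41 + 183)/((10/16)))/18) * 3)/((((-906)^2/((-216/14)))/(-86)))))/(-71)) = 20850010491/8476408556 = 2.46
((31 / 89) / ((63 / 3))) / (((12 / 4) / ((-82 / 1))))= -2542 / 5607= -0.45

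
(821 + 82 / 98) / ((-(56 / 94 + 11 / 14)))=-594.90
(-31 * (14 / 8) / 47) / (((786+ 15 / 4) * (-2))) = 217 / 296946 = 0.00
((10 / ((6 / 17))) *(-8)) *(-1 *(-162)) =-36720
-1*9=-9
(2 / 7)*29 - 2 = 6.29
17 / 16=1.06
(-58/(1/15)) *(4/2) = -1740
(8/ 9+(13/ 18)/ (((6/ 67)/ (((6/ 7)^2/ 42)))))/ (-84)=-6359/ 518616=-0.01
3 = 3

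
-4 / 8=-0.50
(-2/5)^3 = -8/125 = -0.06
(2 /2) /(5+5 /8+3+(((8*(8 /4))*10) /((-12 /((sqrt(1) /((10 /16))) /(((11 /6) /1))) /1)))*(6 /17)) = 1496 /6759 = 0.22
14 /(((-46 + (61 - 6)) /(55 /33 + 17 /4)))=497 /54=9.20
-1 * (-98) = 98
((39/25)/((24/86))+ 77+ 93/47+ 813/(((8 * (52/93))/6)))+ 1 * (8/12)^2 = 2585690489/2199600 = 1175.53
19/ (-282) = -19/ 282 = -0.07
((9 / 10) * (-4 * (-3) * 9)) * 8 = 3888 / 5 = 777.60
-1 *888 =-888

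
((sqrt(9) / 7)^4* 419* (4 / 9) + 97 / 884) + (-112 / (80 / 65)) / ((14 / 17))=-220967329 / 2122484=-104.11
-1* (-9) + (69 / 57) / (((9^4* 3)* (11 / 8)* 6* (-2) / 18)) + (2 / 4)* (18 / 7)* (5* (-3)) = -98730572 / 9598743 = -10.29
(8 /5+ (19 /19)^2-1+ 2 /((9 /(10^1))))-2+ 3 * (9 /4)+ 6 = 2623 /180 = 14.57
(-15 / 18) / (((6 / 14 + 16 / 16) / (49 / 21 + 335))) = -1771 / 9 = -196.78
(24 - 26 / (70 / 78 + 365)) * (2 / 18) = 56911 / 21405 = 2.66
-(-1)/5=1/5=0.20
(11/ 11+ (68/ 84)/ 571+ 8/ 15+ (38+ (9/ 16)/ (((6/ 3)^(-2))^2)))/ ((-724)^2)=969967/ 10475657360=0.00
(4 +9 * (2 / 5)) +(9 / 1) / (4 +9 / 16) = 3494 / 365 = 9.57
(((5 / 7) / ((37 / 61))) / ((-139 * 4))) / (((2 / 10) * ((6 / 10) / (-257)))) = 1959625 / 432012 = 4.54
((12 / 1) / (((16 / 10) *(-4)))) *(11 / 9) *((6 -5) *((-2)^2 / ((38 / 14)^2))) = -2695 / 2166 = -1.24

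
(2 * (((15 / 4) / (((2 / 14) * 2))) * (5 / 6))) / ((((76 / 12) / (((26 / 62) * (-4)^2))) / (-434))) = -191100 / 19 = -10057.89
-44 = -44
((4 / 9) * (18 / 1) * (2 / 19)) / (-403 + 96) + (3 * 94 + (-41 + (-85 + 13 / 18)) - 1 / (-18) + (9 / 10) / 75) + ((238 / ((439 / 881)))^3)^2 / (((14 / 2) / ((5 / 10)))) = 79664282990729349740202903301620228001 / 93942392393803947104250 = 848012073790699.81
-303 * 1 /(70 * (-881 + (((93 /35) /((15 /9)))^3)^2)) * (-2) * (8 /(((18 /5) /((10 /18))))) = -2072152099609375 /167624230952742552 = -0.01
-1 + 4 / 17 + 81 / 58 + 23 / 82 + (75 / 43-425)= -367083637 / 869159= -422.34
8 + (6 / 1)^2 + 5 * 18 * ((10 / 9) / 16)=201 / 4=50.25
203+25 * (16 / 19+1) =4732 / 19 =249.05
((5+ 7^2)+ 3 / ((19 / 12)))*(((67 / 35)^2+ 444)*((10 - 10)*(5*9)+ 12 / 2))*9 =31449012372 / 23275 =1351192.80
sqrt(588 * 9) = 42 * sqrt(3) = 72.75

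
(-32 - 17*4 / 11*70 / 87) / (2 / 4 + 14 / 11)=-70768 / 3393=-20.86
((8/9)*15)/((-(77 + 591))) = -10/501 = -0.02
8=8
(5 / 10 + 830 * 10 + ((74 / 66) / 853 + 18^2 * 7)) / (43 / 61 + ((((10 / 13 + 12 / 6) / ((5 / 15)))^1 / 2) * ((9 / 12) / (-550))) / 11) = 259502920155050 / 17296176081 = 15003.49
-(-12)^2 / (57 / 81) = -3888 / 19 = -204.63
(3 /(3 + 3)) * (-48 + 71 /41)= -1897 /82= -23.13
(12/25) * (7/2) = 42/25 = 1.68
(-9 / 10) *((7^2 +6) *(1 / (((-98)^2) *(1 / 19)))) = -1881 / 19208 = -0.10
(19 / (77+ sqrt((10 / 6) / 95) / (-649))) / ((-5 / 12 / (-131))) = 4846083 *sqrt(57) / 177932676940+ 13803878428263 / 177932676940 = 77.58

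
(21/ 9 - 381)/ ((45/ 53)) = -60208/ 135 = -445.99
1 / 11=0.09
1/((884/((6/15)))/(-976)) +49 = 53657/1105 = 48.56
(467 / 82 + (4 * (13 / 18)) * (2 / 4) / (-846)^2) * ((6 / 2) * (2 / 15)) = 1504077707 / 660248010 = 2.28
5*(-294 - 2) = -1480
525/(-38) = -525/38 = -13.82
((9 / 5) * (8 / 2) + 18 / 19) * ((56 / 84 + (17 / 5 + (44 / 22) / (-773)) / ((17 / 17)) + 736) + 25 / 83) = 183829242552 / 30475525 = 6032.03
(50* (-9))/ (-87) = 150/ 29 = 5.17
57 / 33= 19 / 11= 1.73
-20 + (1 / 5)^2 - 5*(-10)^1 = 751 / 25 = 30.04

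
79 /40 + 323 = 12999 /40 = 324.98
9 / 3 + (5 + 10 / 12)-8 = 5 / 6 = 0.83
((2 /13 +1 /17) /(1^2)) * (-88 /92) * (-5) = 5170 /5083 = 1.02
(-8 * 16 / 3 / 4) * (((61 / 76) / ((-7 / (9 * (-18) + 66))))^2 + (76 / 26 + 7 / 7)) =-306826528 / 229957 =-1334.28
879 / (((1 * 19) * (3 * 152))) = 293 / 2888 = 0.10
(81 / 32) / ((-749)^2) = 81 / 17952032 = 0.00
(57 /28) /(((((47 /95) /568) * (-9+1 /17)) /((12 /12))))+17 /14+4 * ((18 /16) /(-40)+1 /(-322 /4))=-157600803 /605360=-260.34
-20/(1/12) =-240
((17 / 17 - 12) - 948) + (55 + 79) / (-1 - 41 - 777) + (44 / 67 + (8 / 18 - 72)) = -56522617 / 54873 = -1030.06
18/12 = 1.50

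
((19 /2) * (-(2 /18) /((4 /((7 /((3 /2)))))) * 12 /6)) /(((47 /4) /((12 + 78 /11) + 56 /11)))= -70756 /13959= -5.07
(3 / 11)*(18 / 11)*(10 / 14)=270 / 847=0.32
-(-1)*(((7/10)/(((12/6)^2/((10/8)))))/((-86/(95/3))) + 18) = 147943/8256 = 17.92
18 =18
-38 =-38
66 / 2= 33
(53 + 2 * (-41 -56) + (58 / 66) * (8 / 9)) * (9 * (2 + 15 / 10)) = -4416.89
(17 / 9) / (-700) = -17 / 6300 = -0.00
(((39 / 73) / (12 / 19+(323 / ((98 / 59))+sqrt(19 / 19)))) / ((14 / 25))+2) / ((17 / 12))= 4191164 / 2961537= 1.42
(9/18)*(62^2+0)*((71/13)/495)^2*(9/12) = 4844401/27606150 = 0.18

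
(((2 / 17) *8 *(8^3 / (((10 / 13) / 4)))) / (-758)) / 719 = -106496 / 23162585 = -0.00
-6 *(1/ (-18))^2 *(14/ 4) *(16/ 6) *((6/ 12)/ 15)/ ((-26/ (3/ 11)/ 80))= 56/ 11583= 0.00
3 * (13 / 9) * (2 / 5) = 26 / 15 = 1.73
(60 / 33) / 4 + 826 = 9091 / 11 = 826.45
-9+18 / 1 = 9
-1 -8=-9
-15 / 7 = -2.14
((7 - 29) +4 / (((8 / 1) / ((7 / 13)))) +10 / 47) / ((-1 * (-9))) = -8765 / 3666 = -2.39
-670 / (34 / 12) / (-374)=2010 / 3179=0.63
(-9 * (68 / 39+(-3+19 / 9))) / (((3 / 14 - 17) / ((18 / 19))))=5040 / 11609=0.43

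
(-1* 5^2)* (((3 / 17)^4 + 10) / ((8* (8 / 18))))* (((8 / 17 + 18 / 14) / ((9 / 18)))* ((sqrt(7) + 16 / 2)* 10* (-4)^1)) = 105181.72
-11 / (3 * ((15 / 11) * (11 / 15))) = -11 / 3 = -3.67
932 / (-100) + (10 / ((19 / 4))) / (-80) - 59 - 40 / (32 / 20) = -88679 / 950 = -93.35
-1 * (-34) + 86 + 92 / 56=1703 / 14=121.64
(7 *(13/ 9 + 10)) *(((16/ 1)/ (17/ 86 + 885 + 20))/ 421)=141728/ 42137469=0.00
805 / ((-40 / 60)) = -2415 / 2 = -1207.50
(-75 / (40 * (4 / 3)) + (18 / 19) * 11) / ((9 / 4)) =609 / 152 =4.01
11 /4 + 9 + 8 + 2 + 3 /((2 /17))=189 /4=47.25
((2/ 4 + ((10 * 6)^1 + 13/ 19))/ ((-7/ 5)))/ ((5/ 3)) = -6975/ 266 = -26.22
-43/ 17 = -2.53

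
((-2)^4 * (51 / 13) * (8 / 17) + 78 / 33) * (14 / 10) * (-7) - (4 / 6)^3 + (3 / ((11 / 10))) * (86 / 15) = -5739386 / 19305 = -297.30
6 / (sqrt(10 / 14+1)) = sqrt(21) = 4.58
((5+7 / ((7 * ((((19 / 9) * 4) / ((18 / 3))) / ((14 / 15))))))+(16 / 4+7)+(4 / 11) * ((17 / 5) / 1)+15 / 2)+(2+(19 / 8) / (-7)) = 316713 / 11704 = 27.06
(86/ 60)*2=43/ 15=2.87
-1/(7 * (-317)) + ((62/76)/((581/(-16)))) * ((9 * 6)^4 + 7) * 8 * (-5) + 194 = 26739750910319/3499363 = 7641319.55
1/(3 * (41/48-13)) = -16/583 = -0.03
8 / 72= 1 / 9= 0.11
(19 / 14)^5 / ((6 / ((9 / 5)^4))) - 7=709268513 / 672280000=1.06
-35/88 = -0.40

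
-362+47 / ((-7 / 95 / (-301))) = 191633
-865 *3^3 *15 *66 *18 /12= -34682175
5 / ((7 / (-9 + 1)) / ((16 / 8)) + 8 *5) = 80 / 633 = 0.13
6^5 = 7776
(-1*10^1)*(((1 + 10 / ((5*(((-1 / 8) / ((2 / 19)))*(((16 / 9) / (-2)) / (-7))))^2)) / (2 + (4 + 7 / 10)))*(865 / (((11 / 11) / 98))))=-56892537800 / 24187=-2352194.89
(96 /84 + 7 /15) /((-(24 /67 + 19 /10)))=-22646 /31773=-0.71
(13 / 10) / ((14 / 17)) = 221 / 140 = 1.58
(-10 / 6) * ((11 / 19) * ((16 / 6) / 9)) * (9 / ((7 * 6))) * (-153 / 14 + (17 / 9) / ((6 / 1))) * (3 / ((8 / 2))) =110330 / 226233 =0.49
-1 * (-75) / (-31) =-75 / 31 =-2.42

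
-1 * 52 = -52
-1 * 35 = -35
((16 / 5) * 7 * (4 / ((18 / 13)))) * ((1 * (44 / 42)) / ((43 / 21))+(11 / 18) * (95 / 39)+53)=185946544 / 52245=3559.13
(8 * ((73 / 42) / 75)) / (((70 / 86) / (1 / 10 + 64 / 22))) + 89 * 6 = 1621099268 / 3031875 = 534.69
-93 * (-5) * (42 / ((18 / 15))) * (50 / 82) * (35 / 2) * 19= 270571875 / 82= 3299657.01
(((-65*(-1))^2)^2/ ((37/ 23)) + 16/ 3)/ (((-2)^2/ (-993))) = -2754666353.56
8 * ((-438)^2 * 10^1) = 15347520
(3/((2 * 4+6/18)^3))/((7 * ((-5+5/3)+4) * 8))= 243/1750000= 0.00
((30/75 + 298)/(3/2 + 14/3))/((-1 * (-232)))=1119/5365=0.21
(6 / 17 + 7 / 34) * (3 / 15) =0.11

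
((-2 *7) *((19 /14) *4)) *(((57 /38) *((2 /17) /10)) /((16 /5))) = -57 /136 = -0.42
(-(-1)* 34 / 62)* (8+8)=272 / 31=8.77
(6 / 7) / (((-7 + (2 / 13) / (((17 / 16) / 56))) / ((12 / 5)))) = 15912 / 8575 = 1.86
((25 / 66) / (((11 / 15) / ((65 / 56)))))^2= 66015625 / 183656704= 0.36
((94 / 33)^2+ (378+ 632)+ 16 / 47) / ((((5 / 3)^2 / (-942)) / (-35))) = 343729038324 / 28435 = 12088237.68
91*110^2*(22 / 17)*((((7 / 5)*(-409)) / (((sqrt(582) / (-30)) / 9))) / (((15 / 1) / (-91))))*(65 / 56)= -4395302436525*sqrt(582) / 1649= -64302757988.10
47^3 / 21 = 103823 / 21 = 4943.95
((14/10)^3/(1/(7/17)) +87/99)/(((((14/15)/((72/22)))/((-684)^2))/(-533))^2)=8513862020874967004411904/5543615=1535796050208206559.15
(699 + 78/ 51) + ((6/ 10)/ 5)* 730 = 66991/ 85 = 788.13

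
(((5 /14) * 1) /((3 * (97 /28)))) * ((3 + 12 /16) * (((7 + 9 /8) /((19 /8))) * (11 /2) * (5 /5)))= 2.42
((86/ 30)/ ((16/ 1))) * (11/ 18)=473/ 4320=0.11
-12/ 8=-3/ 2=-1.50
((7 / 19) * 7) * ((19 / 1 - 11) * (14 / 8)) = 686 / 19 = 36.11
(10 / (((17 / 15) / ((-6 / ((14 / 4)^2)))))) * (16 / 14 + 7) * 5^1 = -1026000 / 5831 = -175.96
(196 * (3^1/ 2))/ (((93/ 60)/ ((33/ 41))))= 194040/ 1271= 152.67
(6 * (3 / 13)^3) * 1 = 162 / 2197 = 0.07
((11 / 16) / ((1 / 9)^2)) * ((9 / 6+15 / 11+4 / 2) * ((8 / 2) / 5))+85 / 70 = 217.89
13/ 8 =1.62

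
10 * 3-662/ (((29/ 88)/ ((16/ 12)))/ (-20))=4663090/ 87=53598.74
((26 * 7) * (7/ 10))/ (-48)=-637/ 240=-2.65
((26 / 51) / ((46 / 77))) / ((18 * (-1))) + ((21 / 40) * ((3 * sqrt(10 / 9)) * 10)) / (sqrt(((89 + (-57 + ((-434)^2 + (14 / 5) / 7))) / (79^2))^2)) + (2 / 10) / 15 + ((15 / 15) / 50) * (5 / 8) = -91111 / 4222800 + 655305 * sqrt(10) / 3767768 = 0.53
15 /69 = 0.22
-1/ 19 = -0.05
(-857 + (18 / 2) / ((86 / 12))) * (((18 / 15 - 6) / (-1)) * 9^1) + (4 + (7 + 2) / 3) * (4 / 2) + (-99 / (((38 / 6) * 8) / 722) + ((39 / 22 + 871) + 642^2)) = 3544395927 / 9460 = 374671.87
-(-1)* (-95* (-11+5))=570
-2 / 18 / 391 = -1 / 3519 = -0.00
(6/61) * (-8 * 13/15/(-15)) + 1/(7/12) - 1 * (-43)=1433431/32025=44.76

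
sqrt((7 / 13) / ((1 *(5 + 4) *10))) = sqrt(910) / 390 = 0.08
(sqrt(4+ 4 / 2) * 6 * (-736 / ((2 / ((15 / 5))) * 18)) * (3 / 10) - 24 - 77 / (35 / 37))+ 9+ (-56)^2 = 15198 / 5 - 552 * sqrt(6) / 5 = 2769.18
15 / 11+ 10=125 / 11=11.36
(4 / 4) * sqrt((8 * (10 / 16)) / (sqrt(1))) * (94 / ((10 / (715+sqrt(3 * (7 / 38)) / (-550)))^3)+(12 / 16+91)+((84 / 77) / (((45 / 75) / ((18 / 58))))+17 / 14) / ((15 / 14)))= -828590923875987 * sqrt(3990) / 120122750000000+312379627541048891 * sqrt(5) / 9091500000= 76829799.34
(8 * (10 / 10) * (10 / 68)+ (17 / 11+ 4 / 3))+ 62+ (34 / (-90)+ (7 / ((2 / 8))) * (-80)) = -18296924 / 8415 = -2174.32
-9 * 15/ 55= -27/ 11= -2.45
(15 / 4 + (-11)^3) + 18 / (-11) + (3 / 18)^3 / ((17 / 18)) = -1491005 / 1122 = -1328.88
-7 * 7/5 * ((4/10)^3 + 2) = -12642/625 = -20.23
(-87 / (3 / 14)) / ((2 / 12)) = -2436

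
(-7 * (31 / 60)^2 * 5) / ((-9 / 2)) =6727 / 3240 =2.08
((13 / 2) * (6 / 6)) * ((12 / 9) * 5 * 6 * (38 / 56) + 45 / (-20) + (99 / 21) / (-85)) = 768469 / 4760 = 161.44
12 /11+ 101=1123 /11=102.09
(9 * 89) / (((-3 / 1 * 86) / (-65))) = 17355 / 86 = 201.80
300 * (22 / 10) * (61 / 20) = 2013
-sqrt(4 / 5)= -2*sqrt(5) / 5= -0.89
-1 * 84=-84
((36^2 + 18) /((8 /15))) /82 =9855 /328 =30.05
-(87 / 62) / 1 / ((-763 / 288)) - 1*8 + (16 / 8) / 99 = -17445598 / 2341647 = -7.45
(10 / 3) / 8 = 5 / 12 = 0.42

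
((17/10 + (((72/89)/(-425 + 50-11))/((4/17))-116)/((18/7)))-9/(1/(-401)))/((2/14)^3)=945332949134/772965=1222995.80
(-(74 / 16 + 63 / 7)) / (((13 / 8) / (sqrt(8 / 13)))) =-218 * sqrt(26) / 169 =-6.58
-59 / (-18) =59 / 18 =3.28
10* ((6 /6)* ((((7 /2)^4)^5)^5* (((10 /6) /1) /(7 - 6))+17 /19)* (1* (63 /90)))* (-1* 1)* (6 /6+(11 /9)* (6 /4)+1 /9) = -113999124581724595404942110621937141498662126745393522279900357961818494000622650823654541 /1300609515834163365935617488715776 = -87650538608130763285638400000000000000000000000000000000.00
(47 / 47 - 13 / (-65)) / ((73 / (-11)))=-66 / 365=-0.18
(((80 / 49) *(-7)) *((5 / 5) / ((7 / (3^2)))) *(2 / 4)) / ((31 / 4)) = -1440 / 1519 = -0.95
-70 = -70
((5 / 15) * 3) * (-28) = -28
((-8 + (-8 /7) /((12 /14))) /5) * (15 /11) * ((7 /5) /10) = -98 /275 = -0.36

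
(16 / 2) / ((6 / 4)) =16 / 3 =5.33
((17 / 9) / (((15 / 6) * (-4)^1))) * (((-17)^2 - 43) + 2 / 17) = -46.49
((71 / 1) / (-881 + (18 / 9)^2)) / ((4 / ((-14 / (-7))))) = -71 / 1754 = -0.04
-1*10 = -10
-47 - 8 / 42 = -991 / 21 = -47.19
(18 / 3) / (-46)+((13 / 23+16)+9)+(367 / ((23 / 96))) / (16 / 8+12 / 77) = 1404987 / 1909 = 735.98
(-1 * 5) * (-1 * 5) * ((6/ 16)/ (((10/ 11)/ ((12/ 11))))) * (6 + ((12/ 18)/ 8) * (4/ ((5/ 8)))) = 147/ 2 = 73.50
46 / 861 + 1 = 907 / 861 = 1.05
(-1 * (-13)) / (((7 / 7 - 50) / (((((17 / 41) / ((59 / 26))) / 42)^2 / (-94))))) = 634933 / 11885959875006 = 0.00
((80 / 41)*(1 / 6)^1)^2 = 1600 / 15129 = 0.11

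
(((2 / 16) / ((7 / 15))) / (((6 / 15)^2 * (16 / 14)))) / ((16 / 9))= 0.82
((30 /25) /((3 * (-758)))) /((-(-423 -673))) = -1 /2076920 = -0.00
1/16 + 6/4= 25/16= 1.56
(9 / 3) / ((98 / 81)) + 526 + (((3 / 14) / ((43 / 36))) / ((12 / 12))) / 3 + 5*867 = 20494955 / 4214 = 4863.54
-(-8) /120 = 1 /15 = 0.07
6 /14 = 3 /7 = 0.43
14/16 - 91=-90.12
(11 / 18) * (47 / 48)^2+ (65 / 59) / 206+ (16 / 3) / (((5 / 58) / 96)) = 7484889679739 / 1260126720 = 5939.79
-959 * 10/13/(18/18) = -9590/13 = -737.69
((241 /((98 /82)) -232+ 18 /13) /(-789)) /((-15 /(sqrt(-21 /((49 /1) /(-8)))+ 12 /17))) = -36898 * sqrt(42) /52772265 -73796 /42720405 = -0.01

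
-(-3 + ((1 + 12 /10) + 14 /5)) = -2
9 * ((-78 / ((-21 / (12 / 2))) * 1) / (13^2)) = 108 / 91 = 1.19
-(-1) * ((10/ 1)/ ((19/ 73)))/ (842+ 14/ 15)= 5475/ 120118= 0.05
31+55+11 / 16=1387 / 16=86.69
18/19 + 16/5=394/95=4.15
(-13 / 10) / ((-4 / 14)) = 91 / 20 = 4.55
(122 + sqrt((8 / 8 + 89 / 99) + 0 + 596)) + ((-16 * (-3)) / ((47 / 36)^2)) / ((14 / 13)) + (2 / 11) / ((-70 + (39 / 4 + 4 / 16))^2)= 14 * sqrt(3322) / 33 + 45358607863 / 306167400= 172.60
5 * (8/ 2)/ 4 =5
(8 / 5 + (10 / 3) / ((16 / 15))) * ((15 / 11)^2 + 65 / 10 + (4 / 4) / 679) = 37094193 / 938960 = 39.51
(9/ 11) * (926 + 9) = 765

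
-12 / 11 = -1.09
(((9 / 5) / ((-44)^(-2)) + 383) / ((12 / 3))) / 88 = 19339 / 1760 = 10.99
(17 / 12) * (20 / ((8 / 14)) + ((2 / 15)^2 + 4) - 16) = 88043 / 2700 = 32.61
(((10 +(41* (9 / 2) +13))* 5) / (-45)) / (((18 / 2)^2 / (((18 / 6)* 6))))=-415 / 81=-5.12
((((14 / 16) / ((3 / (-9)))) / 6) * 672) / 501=-98 / 167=-0.59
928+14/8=3719/4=929.75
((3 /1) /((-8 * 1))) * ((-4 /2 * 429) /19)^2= -764.71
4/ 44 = 1/ 11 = 0.09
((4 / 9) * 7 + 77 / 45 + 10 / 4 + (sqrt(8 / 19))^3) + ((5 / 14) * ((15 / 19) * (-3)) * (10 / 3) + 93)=16 * sqrt(38) / 361 + 1167107 / 11970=97.78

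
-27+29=2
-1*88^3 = -681472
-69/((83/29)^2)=-58029/6889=-8.42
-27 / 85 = -0.32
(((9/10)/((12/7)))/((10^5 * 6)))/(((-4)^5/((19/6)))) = -133/49152000000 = -0.00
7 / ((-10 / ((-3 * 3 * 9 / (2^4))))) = 567 / 160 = 3.54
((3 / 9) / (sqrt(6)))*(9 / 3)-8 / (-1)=sqrt(6) / 6 + 8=8.41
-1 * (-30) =30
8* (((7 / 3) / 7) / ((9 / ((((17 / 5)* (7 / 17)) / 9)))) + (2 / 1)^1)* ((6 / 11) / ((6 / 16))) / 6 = 155968 / 40095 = 3.89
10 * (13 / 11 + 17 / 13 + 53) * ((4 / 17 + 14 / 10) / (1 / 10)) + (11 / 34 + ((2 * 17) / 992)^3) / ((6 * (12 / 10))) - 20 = 96690352993759115 / 10679046782976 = 9054.21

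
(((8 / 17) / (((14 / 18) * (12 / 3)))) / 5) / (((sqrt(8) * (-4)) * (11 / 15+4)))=-27 * sqrt(2) / 67592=-0.00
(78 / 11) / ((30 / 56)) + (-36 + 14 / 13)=-15506 / 715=-21.69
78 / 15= 26 / 5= 5.20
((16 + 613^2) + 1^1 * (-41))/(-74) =-187872/37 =-5077.62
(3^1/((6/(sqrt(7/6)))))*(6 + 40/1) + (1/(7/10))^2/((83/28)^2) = 1600/6889 + 23*sqrt(42)/6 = 25.08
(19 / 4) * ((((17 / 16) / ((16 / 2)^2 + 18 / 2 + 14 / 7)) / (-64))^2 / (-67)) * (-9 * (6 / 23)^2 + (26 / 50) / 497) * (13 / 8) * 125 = 286875642209 / 664950439673856000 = 0.00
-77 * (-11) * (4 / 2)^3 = 6776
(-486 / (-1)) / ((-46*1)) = -243 / 23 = -10.57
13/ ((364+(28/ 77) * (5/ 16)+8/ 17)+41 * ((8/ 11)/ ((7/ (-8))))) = 6188/ 157321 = 0.04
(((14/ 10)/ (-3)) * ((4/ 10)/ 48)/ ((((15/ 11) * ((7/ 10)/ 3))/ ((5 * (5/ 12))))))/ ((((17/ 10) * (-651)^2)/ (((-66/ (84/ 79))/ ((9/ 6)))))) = 47795/ 32680142712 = 0.00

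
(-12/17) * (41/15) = -164/85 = -1.93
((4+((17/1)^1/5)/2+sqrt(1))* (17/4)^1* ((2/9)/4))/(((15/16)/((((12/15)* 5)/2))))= 2278/675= 3.37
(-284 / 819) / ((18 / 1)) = -142 / 7371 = -0.02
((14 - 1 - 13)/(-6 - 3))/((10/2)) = 0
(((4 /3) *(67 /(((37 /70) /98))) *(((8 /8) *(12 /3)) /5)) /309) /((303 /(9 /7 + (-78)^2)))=994460096 /1154733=861.20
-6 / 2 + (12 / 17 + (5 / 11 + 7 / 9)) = -1787 / 1683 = -1.06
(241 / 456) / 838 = 241 / 382128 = 0.00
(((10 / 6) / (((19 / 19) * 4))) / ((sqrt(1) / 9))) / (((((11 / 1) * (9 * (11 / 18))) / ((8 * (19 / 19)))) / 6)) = 360 / 121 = 2.98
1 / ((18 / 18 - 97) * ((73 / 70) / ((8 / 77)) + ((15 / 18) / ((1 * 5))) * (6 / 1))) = -5 / 5298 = -0.00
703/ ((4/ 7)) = 4921/ 4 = 1230.25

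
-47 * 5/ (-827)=0.28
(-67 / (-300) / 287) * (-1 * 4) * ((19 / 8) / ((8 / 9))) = -3819 / 459200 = -0.01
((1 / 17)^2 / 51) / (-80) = -1 / 1179120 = -0.00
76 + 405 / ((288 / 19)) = 3287 / 32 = 102.72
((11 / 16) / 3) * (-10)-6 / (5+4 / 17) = -7343 / 2136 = -3.44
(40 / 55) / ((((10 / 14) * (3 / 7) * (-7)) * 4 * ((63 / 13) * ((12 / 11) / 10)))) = -13 / 81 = -0.16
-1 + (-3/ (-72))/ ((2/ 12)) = -0.75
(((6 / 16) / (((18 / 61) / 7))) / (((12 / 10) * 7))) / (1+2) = 305 / 864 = 0.35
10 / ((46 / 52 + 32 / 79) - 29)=-20540 / 56917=-0.36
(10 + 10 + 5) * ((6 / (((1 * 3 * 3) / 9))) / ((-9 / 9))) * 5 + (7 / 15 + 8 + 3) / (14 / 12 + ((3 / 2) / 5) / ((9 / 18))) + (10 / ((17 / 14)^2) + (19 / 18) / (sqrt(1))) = -202829149 / 275706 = -735.67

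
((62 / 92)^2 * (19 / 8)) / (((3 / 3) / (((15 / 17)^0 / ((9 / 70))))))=639065 / 76176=8.39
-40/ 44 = -0.91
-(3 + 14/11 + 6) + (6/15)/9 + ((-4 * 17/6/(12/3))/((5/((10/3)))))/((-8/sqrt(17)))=-5063/495 + 17 * sqrt(17)/72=-9.25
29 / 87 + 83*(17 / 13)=4246 / 39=108.87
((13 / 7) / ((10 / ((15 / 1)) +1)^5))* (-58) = -183222 / 21875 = -8.38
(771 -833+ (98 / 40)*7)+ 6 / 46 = -20571 / 460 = -44.72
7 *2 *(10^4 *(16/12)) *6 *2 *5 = 11200000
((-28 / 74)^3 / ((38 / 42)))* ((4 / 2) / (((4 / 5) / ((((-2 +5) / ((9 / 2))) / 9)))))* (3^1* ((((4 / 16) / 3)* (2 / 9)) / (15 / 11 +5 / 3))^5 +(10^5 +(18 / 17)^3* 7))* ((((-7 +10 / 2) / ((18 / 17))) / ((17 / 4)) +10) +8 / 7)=-357724052086850034500634690733 / 30153785419039572000000000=-11863.32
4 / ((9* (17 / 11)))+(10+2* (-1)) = 1268 / 153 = 8.29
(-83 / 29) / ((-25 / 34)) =3.89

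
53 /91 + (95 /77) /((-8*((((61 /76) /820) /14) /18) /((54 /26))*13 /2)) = -10070138081 /793793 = -12686.10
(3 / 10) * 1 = 3 / 10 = 0.30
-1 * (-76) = 76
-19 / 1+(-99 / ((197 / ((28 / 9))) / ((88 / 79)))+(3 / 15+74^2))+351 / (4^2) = 5477.40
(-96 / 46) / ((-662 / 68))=1632 / 7613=0.21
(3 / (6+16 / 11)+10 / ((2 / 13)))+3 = 68.40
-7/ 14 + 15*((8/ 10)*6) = 143/ 2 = 71.50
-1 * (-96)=96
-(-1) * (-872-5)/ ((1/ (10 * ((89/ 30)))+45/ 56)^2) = -21784904512/ 17413929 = -1251.00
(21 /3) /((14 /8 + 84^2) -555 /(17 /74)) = 476 /315647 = 0.00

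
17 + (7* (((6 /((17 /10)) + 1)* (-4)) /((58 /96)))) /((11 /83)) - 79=-811430 /493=-1645.90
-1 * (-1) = 1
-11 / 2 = -5.50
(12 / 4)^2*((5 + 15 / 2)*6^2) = 4050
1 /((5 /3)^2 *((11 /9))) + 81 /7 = 22842 /1925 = 11.87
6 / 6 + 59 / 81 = 140 / 81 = 1.73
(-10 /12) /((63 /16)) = -40 /189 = -0.21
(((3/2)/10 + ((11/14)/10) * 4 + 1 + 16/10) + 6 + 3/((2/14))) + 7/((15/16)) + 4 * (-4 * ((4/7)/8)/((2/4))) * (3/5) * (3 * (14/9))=2615/84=31.13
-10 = -10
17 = 17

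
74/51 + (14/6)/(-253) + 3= 19104/4301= 4.44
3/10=0.30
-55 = -55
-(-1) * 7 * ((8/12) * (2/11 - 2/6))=-70/99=-0.71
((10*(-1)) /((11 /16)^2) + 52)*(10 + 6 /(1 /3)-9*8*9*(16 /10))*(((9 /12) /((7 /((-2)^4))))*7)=-225890496 /605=-373372.72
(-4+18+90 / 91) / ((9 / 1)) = 1364 / 819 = 1.67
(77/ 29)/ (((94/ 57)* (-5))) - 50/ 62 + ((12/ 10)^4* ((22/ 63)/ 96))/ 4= -833021401/ 739427500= -1.13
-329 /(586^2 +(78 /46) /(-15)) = -37835 /39490527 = -0.00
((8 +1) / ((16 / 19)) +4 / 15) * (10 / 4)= 2629 / 96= 27.39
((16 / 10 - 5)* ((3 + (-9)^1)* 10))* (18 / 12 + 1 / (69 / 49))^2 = 1581425 / 1587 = 996.49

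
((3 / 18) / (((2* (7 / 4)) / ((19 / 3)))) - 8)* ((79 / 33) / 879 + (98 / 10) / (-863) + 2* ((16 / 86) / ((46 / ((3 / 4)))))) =30805428004 / 1559733685587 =0.02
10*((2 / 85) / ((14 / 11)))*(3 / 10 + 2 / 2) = 143 / 595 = 0.24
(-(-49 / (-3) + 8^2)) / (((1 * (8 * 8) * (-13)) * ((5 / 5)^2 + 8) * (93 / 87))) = 6989 / 696384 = 0.01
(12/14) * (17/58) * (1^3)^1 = 51/203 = 0.25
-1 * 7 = -7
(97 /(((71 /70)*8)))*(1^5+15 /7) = 5335 /142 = 37.57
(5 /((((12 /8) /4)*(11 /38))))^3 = 3511808000 /35937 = 97721.23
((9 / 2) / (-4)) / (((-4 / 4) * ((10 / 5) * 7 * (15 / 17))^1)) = 0.09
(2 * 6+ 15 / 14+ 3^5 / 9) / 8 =561 / 112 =5.01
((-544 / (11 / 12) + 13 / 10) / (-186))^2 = 4242828769 / 418611600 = 10.14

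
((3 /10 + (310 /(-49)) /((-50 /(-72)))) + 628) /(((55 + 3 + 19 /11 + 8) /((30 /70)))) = 10012299 /2555350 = 3.92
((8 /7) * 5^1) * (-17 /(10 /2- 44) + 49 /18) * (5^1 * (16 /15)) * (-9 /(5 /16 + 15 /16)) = -189184 /273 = -692.98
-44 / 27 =-1.63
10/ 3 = 3.33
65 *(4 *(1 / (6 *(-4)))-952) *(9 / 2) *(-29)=32307015 / 4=8076753.75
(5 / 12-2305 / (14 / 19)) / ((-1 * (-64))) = -262735 / 5376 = -48.87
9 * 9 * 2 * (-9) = -1458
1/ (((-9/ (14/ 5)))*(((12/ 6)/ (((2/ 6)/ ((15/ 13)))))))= -91/ 2025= -0.04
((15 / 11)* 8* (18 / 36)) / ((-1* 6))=-10 / 11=-0.91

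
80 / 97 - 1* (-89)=8713 / 97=89.82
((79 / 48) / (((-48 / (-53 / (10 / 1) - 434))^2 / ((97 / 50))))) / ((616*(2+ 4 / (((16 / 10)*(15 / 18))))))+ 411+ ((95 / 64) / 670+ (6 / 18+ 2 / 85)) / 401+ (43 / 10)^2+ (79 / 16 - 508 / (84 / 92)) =-13542413430224740901 / 111125694873600000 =-121.87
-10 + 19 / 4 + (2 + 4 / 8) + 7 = 4.25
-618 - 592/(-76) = -11594/19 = -610.21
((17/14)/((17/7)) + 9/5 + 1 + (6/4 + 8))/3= 64/15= 4.27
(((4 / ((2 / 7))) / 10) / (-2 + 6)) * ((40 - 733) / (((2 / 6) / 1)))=-14553 / 20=-727.65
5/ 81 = 0.06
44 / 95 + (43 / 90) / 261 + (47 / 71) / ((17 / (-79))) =-1406661527 / 538696170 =-2.61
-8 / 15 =-0.53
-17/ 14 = -1.21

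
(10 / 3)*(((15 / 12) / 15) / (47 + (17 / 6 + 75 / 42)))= 35 / 6504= 0.01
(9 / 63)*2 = 2 / 7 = 0.29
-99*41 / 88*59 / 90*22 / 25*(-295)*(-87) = -136583997 / 200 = -682919.98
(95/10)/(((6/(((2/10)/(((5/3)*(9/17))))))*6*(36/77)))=24871/194400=0.13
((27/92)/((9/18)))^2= 729/2116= 0.34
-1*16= -16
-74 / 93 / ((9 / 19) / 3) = -1406 / 279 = -5.04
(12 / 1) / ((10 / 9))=54 / 5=10.80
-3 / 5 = -0.60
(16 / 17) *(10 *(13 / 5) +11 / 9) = 3920 / 153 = 25.62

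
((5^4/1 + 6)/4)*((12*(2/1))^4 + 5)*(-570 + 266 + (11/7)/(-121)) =-4900763361699/308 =-15911569356.17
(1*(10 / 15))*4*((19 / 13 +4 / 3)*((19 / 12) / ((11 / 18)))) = 8284 / 429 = 19.31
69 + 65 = 134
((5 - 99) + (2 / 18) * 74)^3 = -460099648 / 729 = -631138.06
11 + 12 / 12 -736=-724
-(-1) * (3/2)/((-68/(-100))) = 75/34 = 2.21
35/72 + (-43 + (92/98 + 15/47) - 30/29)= -42.29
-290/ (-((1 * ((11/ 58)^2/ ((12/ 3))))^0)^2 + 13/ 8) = -464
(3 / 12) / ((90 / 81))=9 / 40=0.22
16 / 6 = 8 / 3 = 2.67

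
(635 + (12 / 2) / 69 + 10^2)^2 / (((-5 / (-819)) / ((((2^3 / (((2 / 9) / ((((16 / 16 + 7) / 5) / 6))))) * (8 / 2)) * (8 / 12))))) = 29965875907968 / 13225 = 2265850730.28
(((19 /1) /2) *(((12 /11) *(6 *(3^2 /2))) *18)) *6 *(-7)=-2326968 /11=-211542.55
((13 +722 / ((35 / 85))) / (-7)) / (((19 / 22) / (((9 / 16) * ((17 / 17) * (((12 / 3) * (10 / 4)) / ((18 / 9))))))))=-821.79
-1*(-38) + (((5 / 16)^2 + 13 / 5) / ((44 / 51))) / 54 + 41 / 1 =26715247 / 337920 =79.06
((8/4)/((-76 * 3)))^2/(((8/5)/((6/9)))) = 0.00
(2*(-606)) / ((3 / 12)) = -4848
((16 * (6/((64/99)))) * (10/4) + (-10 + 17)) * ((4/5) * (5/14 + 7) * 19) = 2960941/70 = 42299.16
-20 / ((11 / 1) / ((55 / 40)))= -5 / 2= -2.50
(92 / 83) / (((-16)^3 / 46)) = -529 / 42496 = -0.01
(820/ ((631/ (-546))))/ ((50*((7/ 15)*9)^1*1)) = -2132/ 631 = -3.38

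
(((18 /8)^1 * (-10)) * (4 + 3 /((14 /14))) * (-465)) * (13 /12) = 634725 /8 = 79340.62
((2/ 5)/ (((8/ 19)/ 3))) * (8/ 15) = 38/ 25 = 1.52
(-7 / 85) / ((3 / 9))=-21 / 85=-0.25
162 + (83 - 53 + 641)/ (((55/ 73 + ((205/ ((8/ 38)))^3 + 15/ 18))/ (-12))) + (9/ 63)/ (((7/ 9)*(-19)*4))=7807009109643712467/ 48192135793607260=162.00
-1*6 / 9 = -2 / 3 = -0.67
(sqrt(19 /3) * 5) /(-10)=-sqrt(57) /6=-1.26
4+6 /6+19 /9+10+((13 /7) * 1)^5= 5929915 /151263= 39.20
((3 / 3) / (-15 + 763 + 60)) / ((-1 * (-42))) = 1 / 33936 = 0.00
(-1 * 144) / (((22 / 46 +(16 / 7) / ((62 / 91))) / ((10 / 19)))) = -19.77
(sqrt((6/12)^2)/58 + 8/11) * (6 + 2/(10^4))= 28170939/6380000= 4.42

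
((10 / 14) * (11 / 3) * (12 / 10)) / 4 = 11 / 14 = 0.79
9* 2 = 18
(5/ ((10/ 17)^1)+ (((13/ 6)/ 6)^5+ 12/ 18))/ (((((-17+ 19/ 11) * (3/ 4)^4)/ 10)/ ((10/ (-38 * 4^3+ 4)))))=21789608225/ 278713169568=0.08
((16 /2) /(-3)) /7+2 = 1.62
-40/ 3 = -13.33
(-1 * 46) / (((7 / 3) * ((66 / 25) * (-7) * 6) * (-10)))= -115 / 6468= -0.02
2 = 2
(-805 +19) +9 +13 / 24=-18635 / 24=-776.46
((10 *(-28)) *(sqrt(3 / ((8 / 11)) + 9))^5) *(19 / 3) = -1106722.29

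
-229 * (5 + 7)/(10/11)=-15114/5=-3022.80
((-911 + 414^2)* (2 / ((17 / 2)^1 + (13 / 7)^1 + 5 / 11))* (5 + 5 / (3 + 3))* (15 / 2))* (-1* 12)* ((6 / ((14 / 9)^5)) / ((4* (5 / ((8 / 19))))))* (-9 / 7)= 142375701105 / 482258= 295227.25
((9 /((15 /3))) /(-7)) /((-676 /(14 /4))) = 9 /6760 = 0.00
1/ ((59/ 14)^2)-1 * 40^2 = -5569404/ 3481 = -1599.94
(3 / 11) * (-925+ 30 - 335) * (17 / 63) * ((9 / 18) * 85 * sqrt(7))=-296225 * sqrt(7) / 77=-10178.41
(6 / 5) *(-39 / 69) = -78 / 115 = -0.68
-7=-7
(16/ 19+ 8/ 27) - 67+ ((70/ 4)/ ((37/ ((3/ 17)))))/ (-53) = -2252768303/ 34203762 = -65.86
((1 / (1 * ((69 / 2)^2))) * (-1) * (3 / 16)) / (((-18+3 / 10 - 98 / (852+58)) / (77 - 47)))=0.00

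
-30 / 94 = -15 / 47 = -0.32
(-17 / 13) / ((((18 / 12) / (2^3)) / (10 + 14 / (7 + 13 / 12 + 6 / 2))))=-58208 / 741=-78.55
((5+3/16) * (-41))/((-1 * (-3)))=-3403/48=-70.90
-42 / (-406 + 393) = 42 / 13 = 3.23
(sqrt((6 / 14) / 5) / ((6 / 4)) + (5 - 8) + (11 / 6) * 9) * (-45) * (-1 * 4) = 24 * sqrt(105) / 7 + 2430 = 2465.13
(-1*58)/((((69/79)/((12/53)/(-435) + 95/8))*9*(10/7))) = -17552773/286200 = -61.33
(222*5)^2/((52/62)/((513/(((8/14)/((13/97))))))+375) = 137158604100/41746151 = 3285.54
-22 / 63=-0.35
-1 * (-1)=1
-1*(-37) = 37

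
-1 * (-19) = 19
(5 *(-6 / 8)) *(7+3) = -75 / 2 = -37.50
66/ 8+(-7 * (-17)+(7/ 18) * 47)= 5239/ 36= 145.53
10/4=5/2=2.50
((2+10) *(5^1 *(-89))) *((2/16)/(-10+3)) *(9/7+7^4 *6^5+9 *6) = 174473311365/98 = 1780339911.89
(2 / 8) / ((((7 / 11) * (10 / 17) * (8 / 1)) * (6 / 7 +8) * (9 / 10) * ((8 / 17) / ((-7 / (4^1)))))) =-22253 / 571392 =-0.04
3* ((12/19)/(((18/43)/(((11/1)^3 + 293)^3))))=368346481664/19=19386656929.68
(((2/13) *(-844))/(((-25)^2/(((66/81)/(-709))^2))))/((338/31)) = -12663376/503187765283125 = -0.00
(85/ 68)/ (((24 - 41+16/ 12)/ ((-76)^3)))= 1646160/ 47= 35024.68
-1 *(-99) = 99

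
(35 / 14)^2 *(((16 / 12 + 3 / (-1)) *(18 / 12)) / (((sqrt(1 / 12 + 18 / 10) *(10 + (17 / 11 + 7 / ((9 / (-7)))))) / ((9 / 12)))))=-37125 *sqrt(1695) / 1092032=-1.40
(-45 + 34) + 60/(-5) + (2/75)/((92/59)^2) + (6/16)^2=-58016677/2539200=-22.85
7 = 7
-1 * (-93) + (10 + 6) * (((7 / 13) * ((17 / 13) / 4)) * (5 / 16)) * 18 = 36789 / 338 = 108.84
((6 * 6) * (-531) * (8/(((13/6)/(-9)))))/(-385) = -8258112/5005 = -1649.97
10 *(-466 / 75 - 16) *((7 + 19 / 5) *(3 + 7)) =-119952 / 5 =-23990.40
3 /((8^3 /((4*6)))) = 0.14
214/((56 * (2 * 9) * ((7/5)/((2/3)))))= 535/5292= 0.10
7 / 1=7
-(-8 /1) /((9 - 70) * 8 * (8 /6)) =-3 /244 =-0.01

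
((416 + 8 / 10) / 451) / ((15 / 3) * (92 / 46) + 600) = 0.00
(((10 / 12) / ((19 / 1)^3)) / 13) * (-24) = -20 / 89167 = -0.00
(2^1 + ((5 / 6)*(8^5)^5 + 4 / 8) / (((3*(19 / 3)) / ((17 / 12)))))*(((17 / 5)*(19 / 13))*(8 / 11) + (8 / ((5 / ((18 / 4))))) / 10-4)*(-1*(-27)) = 5751275692157283512861075997 / 271700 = 21167742702087903985502.67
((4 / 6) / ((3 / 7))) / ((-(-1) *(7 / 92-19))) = -1288 / 15669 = -0.08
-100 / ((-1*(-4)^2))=25 / 4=6.25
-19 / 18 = -1.06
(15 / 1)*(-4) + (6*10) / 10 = -54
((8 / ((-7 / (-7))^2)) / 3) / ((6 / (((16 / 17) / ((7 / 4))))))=256 / 1071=0.24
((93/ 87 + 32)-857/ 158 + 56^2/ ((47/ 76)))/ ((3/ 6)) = 10197.25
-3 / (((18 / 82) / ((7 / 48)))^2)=-82369 / 62208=-1.32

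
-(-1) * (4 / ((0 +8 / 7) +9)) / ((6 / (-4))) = -56 / 213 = -0.26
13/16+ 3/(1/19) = 925/16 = 57.81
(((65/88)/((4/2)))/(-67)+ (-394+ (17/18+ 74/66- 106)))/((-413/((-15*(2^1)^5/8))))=-264226805/3652572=-72.34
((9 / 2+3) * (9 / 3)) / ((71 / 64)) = 1440 / 71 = 20.28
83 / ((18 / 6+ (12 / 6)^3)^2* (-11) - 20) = -83 / 1351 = -0.06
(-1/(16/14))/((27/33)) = -77/72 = -1.07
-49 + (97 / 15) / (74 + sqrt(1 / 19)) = -48.91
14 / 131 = 0.11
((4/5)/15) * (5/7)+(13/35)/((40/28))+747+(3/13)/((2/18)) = 10228969/13650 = 749.38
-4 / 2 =-2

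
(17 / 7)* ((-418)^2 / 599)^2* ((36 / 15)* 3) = 18683427419712 / 12558035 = 1487766.79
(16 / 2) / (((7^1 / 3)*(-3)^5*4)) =-2 / 567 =-0.00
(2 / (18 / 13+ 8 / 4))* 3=39 / 22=1.77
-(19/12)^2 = -361/144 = -2.51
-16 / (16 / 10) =-10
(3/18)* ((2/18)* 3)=1/18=0.06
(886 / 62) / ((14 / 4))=886 / 217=4.08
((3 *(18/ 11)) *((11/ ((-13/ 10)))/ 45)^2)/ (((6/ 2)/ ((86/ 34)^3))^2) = 556279948312/ 110139727347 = 5.05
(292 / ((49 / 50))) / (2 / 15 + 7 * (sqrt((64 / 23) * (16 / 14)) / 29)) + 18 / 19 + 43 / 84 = -479946002129 / 2036175204 + 381060000 * sqrt(322) / 8930593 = 529.96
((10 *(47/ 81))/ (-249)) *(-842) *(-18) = -791480/ 2241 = -353.18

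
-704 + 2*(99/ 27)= -2090/ 3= -696.67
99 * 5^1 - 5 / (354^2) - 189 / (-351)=807285607 / 1629108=495.54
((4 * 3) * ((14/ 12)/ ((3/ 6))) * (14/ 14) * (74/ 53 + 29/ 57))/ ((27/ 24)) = 47.41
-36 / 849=-12 / 283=-0.04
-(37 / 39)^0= -1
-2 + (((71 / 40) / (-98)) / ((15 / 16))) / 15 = -110321 / 55125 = -2.00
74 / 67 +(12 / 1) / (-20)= 0.50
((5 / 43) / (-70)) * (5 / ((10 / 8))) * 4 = -8 / 301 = -0.03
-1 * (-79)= 79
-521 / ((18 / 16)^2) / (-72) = 4168 / 729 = 5.72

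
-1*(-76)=76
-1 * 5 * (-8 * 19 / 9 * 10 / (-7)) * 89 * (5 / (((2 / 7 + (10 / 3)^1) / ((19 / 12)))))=-23486.11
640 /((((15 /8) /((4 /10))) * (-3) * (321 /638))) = -1306624 /14445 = -90.46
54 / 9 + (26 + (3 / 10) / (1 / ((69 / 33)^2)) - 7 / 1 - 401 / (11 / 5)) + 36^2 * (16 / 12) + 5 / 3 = 5712551 / 3630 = 1573.71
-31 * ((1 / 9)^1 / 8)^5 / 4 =-31 / 7739670528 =-0.00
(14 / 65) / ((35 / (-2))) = -0.01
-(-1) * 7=7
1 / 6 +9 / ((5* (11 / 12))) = 703 / 330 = 2.13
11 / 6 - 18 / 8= -5 / 12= -0.42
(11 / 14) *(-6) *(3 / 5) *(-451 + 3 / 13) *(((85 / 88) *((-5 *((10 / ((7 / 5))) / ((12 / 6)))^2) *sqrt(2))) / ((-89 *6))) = 233484375 *sqrt(2) / 1587404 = 208.01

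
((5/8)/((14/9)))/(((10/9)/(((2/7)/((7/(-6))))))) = -243/2744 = -0.09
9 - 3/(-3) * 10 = 19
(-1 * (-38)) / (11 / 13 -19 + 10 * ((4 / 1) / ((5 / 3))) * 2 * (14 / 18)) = 741 / 374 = 1.98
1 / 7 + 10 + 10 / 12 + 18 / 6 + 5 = 797 / 42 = 18.98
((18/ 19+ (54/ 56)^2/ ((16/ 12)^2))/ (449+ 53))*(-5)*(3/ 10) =-1051353/ 239289344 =-0.00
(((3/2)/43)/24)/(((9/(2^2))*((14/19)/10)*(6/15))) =475/21672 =0.02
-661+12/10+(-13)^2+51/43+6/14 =-489.19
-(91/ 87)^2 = -8281/ 7569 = -1.09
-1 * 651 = -651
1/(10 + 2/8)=4/41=0.10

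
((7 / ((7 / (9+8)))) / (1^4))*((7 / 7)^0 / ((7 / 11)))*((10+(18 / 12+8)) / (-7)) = -74.42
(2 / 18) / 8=0.01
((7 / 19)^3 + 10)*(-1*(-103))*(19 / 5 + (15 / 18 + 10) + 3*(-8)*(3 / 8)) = 1199916731 / 205770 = 5831.35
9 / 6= 3 / 2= 1.50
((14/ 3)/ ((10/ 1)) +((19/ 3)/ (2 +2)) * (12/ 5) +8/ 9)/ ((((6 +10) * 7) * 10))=29/ 6300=0.00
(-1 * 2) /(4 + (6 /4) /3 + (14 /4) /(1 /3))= -2 /15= -0.13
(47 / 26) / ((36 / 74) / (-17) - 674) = -29563 / 11023064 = -0.00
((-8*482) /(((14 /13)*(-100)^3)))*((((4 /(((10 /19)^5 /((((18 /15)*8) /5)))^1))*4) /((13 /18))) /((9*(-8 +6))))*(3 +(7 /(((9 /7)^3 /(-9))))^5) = 47615219497617742065029482 /9931433433837890625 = 4794395.47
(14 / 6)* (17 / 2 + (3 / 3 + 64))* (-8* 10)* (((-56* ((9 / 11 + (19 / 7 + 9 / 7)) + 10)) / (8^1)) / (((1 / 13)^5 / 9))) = 4755611204476.36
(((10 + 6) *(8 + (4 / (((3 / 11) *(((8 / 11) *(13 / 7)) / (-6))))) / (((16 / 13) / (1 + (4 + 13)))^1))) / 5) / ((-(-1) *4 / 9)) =-6803.10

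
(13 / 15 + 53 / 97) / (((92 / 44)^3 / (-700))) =-383115040 / 3540597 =-108.21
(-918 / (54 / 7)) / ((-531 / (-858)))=-34034 / 177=-192.28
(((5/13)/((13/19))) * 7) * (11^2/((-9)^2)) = 80465/13689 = 5.88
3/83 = 0.04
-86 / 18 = -43 / 9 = -4.78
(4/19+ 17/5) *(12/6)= 686/95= 7.22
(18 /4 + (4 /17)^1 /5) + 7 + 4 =2643 /170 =15.55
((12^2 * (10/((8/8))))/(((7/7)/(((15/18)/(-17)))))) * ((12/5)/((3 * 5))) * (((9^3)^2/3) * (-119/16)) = 14880348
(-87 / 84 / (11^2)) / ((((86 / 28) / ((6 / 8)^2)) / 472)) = -15399 / 20812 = -0.74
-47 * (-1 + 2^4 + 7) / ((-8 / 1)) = 129.25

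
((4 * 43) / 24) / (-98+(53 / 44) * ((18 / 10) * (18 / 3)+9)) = -430 / 4449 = -0.10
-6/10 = -3/5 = -0.60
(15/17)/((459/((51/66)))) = 5/3366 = 0.00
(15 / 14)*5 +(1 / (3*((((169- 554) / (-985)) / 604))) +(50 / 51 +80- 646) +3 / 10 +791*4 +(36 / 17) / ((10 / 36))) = 61405726 / 19635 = 3127.36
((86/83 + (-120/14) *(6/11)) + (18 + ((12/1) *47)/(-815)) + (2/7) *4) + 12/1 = 139652916/5208665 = 26.81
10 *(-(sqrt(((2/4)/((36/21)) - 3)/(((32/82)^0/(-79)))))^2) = -25675/12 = -2139.58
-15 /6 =-5 /2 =-2.50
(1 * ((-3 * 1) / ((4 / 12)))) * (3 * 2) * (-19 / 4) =513 / 2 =256.50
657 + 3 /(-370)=243087 /370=656.99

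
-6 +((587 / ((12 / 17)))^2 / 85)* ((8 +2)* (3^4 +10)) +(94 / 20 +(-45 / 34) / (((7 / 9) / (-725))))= 317216501393 / 42840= 7404680.24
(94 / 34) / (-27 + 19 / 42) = -1974 / 18955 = -0.10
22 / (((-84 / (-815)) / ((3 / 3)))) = 8965 / 42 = 213.45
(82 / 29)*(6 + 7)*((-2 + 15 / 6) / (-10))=-533 / 290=-1.84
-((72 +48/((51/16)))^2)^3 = -10509215371264000000/24137569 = -435388309869.32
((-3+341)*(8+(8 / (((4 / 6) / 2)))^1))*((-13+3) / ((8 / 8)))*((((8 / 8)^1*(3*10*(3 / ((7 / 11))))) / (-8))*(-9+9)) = 0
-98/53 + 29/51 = -3461/2703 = -1.28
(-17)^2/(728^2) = 289/529984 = 0.00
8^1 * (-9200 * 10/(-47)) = 736000/47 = 15659.57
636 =636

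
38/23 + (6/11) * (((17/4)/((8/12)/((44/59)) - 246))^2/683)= 13584083111891/8221943846522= 1.65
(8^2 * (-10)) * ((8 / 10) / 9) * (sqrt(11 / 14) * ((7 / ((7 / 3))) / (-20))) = 7.56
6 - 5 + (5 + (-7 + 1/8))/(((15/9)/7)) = -55/8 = -6.88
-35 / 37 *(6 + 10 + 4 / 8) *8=-4620 / 37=-124.86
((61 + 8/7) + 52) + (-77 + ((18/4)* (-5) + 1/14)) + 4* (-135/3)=-1157/7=-165.29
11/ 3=3.67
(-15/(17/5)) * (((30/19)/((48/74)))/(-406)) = 0.03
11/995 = 0.01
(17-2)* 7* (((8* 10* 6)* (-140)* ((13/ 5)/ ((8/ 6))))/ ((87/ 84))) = -13284744.83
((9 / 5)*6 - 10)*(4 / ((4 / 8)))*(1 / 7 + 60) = 13472 / 35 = 384.91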